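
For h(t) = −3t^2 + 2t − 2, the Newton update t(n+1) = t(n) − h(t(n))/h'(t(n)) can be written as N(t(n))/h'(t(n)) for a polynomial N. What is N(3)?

h'(t) = −6t + 2.
N(t) = t·h'(t) − h(t) = t·(−6t + 2) − (−3t^2 + 2t − 2) = −3t^2 + 2.
N(3) = −25.

−25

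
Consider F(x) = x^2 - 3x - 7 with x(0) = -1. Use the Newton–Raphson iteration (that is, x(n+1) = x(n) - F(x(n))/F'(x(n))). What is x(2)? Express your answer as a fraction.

-239/155

F'(x) = 2x - 3.
F(-1) = -3, F'(-1) = -5, so x(1) = (-1) - (-3)/(-5) = -8/5.
F(-8/5) = 9/25, F'(-8/5) = -31/5, so x(2) = (-8/5) - (9/25)/(-31/5) = -239/155.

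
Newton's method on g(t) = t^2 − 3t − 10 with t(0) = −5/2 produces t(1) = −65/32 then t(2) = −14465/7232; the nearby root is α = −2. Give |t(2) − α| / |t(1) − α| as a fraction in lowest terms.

1/226

t(1) − α = −65/32 − (−2) = −65/32 + 2 = −1/32, so |t(1) − α| = 1/32.
t(2) − α = −14465/7232 − (−2) = −14465/7232 + 2 = −1/7232, so |t(2) − α| = 1/7232.
Ratio = (1/7232) / (1/32) = 1/226.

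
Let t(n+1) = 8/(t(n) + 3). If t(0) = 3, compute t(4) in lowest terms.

504/293

t(1) = 8/(3 + 3) = 4/3.
t(2) = 8/(4/3 + 3) = 24/13.
t(3) = 8/(24/13 + 3) = 104/63.
t(4) = 8/(104/63 + 3) = 504/293.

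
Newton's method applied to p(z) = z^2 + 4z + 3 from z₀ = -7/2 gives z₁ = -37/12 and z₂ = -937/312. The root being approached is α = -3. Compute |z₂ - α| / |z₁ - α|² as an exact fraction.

z₁ - α = -37/12 - (-3) = -37/12 + 3 = -1/12, so |z₁ - α| = 1/12.
z₂ - α = -937/312 - (-3) = -937/312 + 3 = -1/312, so |z₂ - α| = 1/312.
|z₁ - α|² = 1/144.
Ratio = (1/312) / (1/144) = 6/13.

6/13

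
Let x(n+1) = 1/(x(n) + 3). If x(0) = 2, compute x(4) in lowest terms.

x(1) = 1/(2 + 3) = 1/5.
x(2) = 1/(1/5 + 3) = 5/16.
x(3) = 1/(5/16 + 3) = 16/53.
x(4) = 1/(16/53 + 3) = 53/175.

53/175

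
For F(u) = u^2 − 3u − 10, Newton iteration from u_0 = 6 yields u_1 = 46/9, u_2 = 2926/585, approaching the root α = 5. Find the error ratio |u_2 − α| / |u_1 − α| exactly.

1/65

u_1 − α = 46/9 − 5 = 1/9, so |u_1 − α| = 1/9.
u_2 − α = 2926/585 − 5 = 1/585, so |u_2 − α| = 1/585.
Ratio = (1/585) / (1/9) = 1/65.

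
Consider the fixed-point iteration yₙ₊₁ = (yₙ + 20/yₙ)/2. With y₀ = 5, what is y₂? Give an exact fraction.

y₁ = (5 + 20/5)/2 = 9/2.
y₂ = (9/2 + 20/(9/2))/2 = 161/36.

161/36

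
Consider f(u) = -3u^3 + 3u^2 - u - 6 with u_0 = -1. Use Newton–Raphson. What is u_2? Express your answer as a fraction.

f'(u) = -9u^2 + 6u - 1.
f(-1) = 1, f'(-1) = -16, so u_1 = (-1) - 1/(-16) = -15/16.
f(-15/16) = 189/4096, f'(-15/16) = -3721/256, so u_2 = (-15/16) - (189/4096)/(-3721/256) = -27813/29768.

-27813/29768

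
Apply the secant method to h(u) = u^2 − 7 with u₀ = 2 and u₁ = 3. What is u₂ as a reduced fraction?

h(2) = −3, h(3) = 2. u₂ = 3 − 2·(3 − 2)/(2 − (−3)) = 13/5.

13/5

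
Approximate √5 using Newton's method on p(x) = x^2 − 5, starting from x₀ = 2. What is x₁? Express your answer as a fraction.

9/4

p'(x) = 2x.
p(2) = −1, p'(2) = 4, so x₁ = 2 − (−1)/4 = 9/4.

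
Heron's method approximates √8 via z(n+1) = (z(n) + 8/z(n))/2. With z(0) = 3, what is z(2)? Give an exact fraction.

z(1) = (3 + 8/3)/2 = 17/6.
z(2) = (17/6 + 8/(17/6))/2 = 577/204.

577/204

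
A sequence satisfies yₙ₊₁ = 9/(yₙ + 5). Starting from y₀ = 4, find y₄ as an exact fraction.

117/83

y₁ = 9/(4 + 5) = 1.
y₂ = 9/(1 + 5) = 3/2.
y₃ = 9/(3/2 + 5) = 18/13.
y₄ = 9/(18/13 + 5) = 117/83.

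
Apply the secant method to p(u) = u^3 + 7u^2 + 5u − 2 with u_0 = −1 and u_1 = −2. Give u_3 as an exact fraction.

−862/755

p(−1) = −1, p(−2) = 8. u_2 = (−2) − 8·((−2) − (−1))/(8 − (−1)) = −10/9.
p(−2) = 8, p(−10/9) = −208/729. u_3 = (−10/9) − (−208/729)·((−10/9) − (−2))/((−208/729) − 8) = −862/755.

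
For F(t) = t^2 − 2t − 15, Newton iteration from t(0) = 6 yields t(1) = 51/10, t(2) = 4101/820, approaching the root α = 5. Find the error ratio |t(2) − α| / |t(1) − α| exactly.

1/82

t(1) − α = 51/10 − 5 = 1/10, so |t(1) − α| = 1/10.
t(2) − α = 4101/820 − 5 = 1/820, so |t(2) − α| = 1/820.
Ratio = (1/820) / (1/10) = 1/82.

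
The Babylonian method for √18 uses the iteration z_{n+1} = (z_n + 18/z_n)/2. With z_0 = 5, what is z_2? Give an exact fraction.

z_1 = (5 + 18/5)/2 = 43/10.
z_2 = (43/10 + 18/(43/10))/2 = 3649/860.

3649/860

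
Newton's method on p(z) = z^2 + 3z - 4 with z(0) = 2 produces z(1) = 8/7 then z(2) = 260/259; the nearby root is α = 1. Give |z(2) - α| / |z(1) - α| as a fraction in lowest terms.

1/37

z(1) - α = 8/7 - 1 = 1/7, so |z(1) - α| = 1/7.
z(2) - α = 260/259 - 1 = 1/259, so |z(2) - α| = 1/259.
Ratio = (1/259) / (1/7) = 1/37.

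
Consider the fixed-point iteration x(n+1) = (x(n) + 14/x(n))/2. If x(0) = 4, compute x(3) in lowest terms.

403201/107760

x(1) = (4 + 14/4)/2 = 15/4.
x(2) = (15/4 + 14/(15/4))/2 = 449/120.
x(3) = (449/120 + 14/(449/120))/2 = 403201/107760.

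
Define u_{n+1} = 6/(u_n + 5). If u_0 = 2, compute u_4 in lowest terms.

u_1 = 6/(2 + 5) = 6/7.
u_2 = 6/(6/7 + 5) = 42/41.
u_3 = 6/(42/41 + 5) = 246/247.
u_4 = 6/(246/247 + 5) = 1482/1481.

1482/1481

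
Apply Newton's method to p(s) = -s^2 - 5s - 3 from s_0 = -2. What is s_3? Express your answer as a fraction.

-143/217

p'(s) = -2s - 5.
p(-2) = 3, p'(-2) = -1, so s_1 = (-2) - 3/(-1) = 1.
p(1) = -9, p'(1) = -7, so s_2 = 1 - (-9)/(-7) = -2/7.
p(-2/7) = -81/49, p'(-2/7) = -31/7, so s_3 = (-2/7) - (-81/49)/(-31/7) = -143/217.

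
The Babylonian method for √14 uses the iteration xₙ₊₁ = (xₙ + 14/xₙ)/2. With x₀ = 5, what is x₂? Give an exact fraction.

2921/780

x₁ = (5 + 14/5)/2 = 39/10.
x₂ = (39/10 + 14/(39/10))/2 = 2921/780.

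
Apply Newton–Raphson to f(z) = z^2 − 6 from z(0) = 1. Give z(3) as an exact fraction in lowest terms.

f'(z) = 2z.
f(1) = −5, f'(1) = 2, so z(1) = 1 − (−5)/2 = 7/2.
f(7/2) = 25/4, f'(7/2) = 7, so z(2) = (7/2) − (25/4)/7 = 73/28.
f(73/28) = 625/784, f'(73/28) = 73/14, so z(3) = (73/28) − (625/784)/(73/14) = 10033/4088.

10033/4088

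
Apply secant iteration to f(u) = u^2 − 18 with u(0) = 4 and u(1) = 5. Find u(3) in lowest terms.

f(4) = −2, f(5) = 7. u(2) = 5 − 7·(5 − 4)/(7 − (−2)) = 38/9.
f(5) = 7, f(38/9) = −14/81. u(3) = (38/9) − (−14/81)·((38/9) − 5)/((−14/81) − 7) = 352/83.

352/83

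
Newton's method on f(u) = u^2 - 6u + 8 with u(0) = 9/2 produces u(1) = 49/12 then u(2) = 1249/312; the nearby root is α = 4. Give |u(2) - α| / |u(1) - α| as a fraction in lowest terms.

u(1) - α = 49/12 - 4 = 1/12, so |u(1) - α| = 1/12.
u(2) - α = 1249/312 - 4 = 1/312, so |u(2) - α| = 1/312.
Ratio = (1/312) / (1/12) = 1/26.

1/26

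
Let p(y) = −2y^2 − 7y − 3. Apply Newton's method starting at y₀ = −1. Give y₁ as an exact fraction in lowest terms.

−1/3

p'(y) = −4y − 7.
p(−1) = 2, p'(−1) = −3, so y₁ = (−1) − 2/(−3) = −1/3.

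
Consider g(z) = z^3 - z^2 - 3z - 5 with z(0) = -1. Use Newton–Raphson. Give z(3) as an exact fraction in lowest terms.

g'(z) = 3z^2 - 2z - 3.
g(-1) = -4, g'(-1) = 2, so z(1) = (-1) - (-4)/2 = 1.
g(1) = -8, g'(1) = -2, so z(2) = 1 - (-8)/(-2) = -3.
g(-3) = -32, g'(-3) = 30, so z(3) = (-3) - (-32)/30 = -29/15.

-29/15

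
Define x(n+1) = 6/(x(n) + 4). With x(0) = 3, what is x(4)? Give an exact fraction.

267/229

x(1) = 6/(3 + 4) = 6/7.
x(2) = 6/(6/7 + 4) = 21/17.
x(3) = 6/(21/17 + 4) = 102/89.
x(4) = 6/(102/89 + 4) = 267/229.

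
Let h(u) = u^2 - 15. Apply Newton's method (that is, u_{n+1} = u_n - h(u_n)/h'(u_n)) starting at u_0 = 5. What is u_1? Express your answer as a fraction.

4

h'(u) = 2u.
h(5) = 10, h'(5) = 10, so u_1 = 5 - 10/10 = 4.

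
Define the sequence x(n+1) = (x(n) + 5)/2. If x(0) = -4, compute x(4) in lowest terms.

x(1) = ((-4) + 5)/2 = 1/2.
x(2) = ((1/2) + 5)/2 = 11/4.
x(3) = ((11/4) + 5)/2 = 31/8.
x(4) = ((31/8) + 5)/2 = 71/16.

71/16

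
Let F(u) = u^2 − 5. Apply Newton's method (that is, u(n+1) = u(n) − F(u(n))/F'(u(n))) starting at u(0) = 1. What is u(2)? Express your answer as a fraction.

F'(u) = 2u.
F(1) = −4, F'(1) = 2, so u(1) = 1 − (−4)/2 = 3.
F(3) = 4, F'(3) = 6, so u(2) = 3 − 4/6 = 7/3.

7/3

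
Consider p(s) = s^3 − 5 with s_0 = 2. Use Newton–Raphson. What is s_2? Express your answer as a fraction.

p'(s) = 3s^2.
p(2) = 3, p'(2) = 12, so s_1 = 2 − 3/12 = 7/4.
p(7/4) = 23/64, p'(7/4) = 147/16, so s_2 = (7/4) − (23/64)/(147/16) = 503/294.

503/294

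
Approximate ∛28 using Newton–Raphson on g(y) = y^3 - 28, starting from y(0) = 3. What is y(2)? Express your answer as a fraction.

413465/136161

g'(y) = 3y^2.
g(3) = -1, g'(3) = 27, so y(1) = 3 - (-1)/27 = 82/27.
g(82/27) = 244/19683, g'(82/27) = 6724/243, so y(2) = (82/27) - (244/19683)/(6724/243) = 413465/136161.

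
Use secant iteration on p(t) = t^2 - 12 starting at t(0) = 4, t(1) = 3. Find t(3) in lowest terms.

52/15

p(4) = 4, p(3) = -3. t(2) = 3 - (-3)·(3 - 4)/((-3) - 4) = 24/7.
p(3) = -3, p(24/7) = -12/49. t(3) = (24/7) - (-12/49)·((24/7) - 3)/((-12/49) - (-3)) = 52/15.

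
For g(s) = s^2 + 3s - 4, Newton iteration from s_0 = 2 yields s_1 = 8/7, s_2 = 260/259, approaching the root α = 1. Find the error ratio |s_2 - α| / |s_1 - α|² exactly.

s_1 - α = 8/7 - 1 = 1/7, so |s_1 - α| = 1/7.
s_2 - α = 260/259 - 1 = 1/259, so |s_2 - α| = 1/259.
|s_1 - α|² = 1/49.
Ratio = (1/259) / (1/49) = 7/37.

7/37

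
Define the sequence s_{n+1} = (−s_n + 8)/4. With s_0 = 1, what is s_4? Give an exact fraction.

409/256

s_1 = (−1 + 8)/4 = 7/4.
s_2 = (−(7/4) + 8)/4 = 25/16.
s_3 = (−(25/16) + 8)/4 = 103/64.
s_4 = (−(103/64) + 8)/4 = 409/256.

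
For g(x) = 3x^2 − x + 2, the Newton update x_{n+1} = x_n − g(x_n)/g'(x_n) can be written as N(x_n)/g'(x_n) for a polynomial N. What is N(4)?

46

g'(x) = 6x − 1.
N(x) = x·g'(x) − g(x) = x·(6x − 1) − (3x^2 − x + 2) = 3x^2 − 2.
N(4) = 46.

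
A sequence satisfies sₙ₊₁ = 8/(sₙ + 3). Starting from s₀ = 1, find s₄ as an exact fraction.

s₁ = 8/(1 + 3) = 2.
s₂ = 8/(2 + 3) = 8/5.
s₃ = 8/(8/5 + 3) = 40/23.
s₄ = 8/(40/23 + 3) = 184/109.

184/109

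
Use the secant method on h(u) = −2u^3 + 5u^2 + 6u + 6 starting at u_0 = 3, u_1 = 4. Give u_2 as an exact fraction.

38/11

h(3) = 15, h(4) = −18. u_2 = 4 − (−18)·(4 − 3)/((−18) − 15) = 38/11.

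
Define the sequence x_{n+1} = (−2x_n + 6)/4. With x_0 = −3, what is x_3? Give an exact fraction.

x_1 = (−2·(−3) + 6)/4 = 3.
x_2 = (−2·3 + 6)/4 = 0.
x_3 = (−2·0 + 6)/4 = 3/2.

3/2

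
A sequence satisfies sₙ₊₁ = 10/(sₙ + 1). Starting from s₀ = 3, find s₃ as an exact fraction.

70/27

s₁ = 10/(3 + 1) = 5/2.
s₂ = 10/(5/2 + 1) = 20/7.
s₃ = 10/(20/7 + 1) = 70/27.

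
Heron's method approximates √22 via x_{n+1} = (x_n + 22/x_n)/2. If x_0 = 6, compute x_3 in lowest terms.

5330977/1136568

x_1 = (6 + 22/6)/2 = 29/6.
x_2 = (29/6 + 22/(29/6))/2 = 1633/348.
x_3 = (1633/348 + 22/(1633/348))/2 = 5330977/1136568.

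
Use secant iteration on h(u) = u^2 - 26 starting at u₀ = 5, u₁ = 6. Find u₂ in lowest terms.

56/11

h(5) = -1, h(6) = 10. u₂ = 6 - 10·(6 - 5)/(10 - (-1)) = 56/11.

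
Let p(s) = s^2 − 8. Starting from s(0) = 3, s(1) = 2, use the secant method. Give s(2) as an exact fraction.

14/5

p(3) = 1, p(2) = −4. s(2) = 2 − (−4)·(2 − 3)/((−4) − 1) = 14/5.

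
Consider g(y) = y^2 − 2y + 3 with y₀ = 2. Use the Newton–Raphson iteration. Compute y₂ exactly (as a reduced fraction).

g'(y) = 2y − 2.
g(2) = 3, g'(2) = 2, so y₁ = 2 − 3/2 = 1/2.
g(1/2) = 9/4, g'(1/2) = −1, so y₂ = (1/2) − (9/4)/(−1) = 11/4.

11/4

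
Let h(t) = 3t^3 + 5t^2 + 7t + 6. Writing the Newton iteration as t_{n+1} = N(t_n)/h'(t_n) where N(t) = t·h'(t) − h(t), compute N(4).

458

h'(t) = 9t^2 + 10t + 7.
N(t) = t·h'(t) − h(t) = t·(9t^2 + 10t + 7) − (3t^3 + 5t^2 + 7t + 6) = 6t^3 + 5t^2 − 6.
N(4) = 458.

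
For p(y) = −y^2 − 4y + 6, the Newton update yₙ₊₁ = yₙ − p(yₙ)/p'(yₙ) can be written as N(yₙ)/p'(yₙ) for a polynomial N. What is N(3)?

−15

p'(y) = −2y − 4.
N(y) = y·p'(y) − p(y) = y·(−2y − 4) − (−y^2 − 4y + 6) = −y^2 − 6.
N(3) = −15.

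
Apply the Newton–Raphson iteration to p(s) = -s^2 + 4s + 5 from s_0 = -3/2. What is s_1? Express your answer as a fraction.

p'(s) = -2s + 4.
p(-3/2) = -13/4, p'(-3/2) = 7, so s_1 = (-3/2) - (-13/4)/7 = -29/28.

-29/28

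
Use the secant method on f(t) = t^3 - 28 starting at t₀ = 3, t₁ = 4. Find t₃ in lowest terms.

f(3) = -1, f(4) = 36. t₂ = 4 - 36·(4 - 3)/(36 - (-1)) = 112/37.
f(4) = 36, f(112/37) = -13356/50653. t₃ = (112/37) - (-13356/50653)·((112/37) - 4)/((-13356/50653) - 36) = 12901/4252.

12901/4252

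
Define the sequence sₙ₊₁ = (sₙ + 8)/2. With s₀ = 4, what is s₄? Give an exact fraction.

31/4

s₁ = (4 + 8)/2 = 6.
s₂ = (6 + 8)/2 = 7.
s₃ = (7 + 8)/2 = 15/2.
s₄ = ((15/2) + 8)/2 = 31/4.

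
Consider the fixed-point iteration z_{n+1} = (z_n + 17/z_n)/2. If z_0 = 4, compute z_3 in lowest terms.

z_1 = (4 + 17/4)/2 = 33/8.
z_2 = (33/8 + 17/(33/8))/2 = 2177/528.
z_3 = (2177/528 + 17/(2177/528))/2 = 9478657/2298912.

9478657/2298912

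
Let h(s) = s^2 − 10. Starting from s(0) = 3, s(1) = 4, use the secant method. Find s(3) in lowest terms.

h(3) = −1, h(4) = 6. s(2) = 4 − 6·(4 − 3)/(6 − (−1)) = 22/7.
h(4) = 6, h(22/7) = −6/49. s(3) = (22/7) − (−6/49)·((22/7) − 4)/((−6/49) − 6) = 79/25.

79/25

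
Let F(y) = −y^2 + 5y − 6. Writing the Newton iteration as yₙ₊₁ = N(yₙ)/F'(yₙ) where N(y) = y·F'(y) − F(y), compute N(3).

−3

F'(y) = −2y + 5.
N(y) = y·F'(y) − F(y) = y·(−2y + 5) − (−y^2 + 5y − 6) = −y^2 + 6.
N(3) = −3.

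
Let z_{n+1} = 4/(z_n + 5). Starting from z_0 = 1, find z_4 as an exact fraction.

388/553

z_1 = 4/(1 + 5) = 2/3.
z_2 = 4/(2/3 + 5) = 12/17.
z_3 = 4/(12/17 + 5) = 68/97.
z_4 = 4/(68/97 + 5) = 388/553.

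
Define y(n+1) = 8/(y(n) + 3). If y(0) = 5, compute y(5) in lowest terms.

y(1) = 8/(5 + 3) = 1.
y(2) = 8/(1 + 3) = 2.
y(3) = 8/(2 + 3) = 8/5.
y(4) = 8/(8/5 + 3) = 40/23.
y(5) = 8/(40/23 + 3) = 184/109.

184/109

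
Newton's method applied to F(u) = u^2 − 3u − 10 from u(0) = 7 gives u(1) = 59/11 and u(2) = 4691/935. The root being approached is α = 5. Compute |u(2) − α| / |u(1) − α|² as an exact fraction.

u(1) − α = 59/11 − 5 = 4/11, so |u(1) − α| = 4/11.
u(2) − α = 4691/935 − 5 = 16/935, so |u(2) − α| = 16/935.
|u(1) − α|² = 16/121.
Ratio = (16/935) / (16/121) = 11/85.

11/85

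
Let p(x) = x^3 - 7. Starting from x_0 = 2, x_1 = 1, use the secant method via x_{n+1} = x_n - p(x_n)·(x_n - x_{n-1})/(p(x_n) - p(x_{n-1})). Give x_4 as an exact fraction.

10814185/5656543

p(2) = 1, p(1) = -6. x_2 = 1 - (-6)·(1 - 2)/((-6) - 1) = 13/7.
p(1) = -6, p(13/7) = -204/343. x_3 = (13/7) - (-204/343)·((13/7) - 1)/((-204/343) - (-6)) = 201/103.
p(13/7) = -204/343, p(201/103) = 471512/1092727. x_4 = (201/103) - (471512/1092727)·((201/103) - (13/7))/((471512/1092727) - (-204/343)) = 10814185/5656543.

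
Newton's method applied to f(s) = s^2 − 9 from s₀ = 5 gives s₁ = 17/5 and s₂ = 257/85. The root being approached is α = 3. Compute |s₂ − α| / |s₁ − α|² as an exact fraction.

5/34

s₁ − α = 17/5 − 3 = 2/5, so |s₁ − α| = 2/5.
s₂ − α = 257/85 − 3 = 2/85, so |s₂ − α| = 2/85.
|s₁ − α|² = 4/25.
Ratio = (2/85) / (4/25) = 5/34.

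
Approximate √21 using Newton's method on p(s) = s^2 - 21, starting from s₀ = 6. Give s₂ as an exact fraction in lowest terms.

p'(s) = 2s.
p(6) = 15, p'(6) = 12, so s₁ = 6 - 15/12 = 19/4.
p(19/4) = 25/16, p'(19/4) = 19/2, so s₂ = (19/4) - (25/16)/(19/2) = 697/152.

697/152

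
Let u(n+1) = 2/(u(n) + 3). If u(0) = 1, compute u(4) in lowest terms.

u(1) = 2/(1 + 3) = 1/2.
u(2) = 2/(1/2 + 3) = 4/7.
u(3) = 2/(4/7 + 3) = 14/25.
u(4) = 2/(14/25 + 3) = 50/89.

50/89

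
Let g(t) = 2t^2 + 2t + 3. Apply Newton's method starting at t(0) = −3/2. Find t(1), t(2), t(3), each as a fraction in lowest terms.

t(1) = −3/8, t(2) = −87/16, t(3) = −7185/2528

g'(t) = 4t + 2.
g(−3/2) = 9/2, g'(−3/2) = −4, so t(1) = (−3/2) − (9/2)/(−4) = −3/8.
g(−3/8) = 81/32, g'(−3/8) = 1/2, so t(2) = (−3/8) − (81/32)/(1/2) = −87/16.
g(−87/16) = 6561/128, g'(−87/16) = −79/4, so t(3) = (−87/16) − (6561/128)/(−79/4) = −7185/2528.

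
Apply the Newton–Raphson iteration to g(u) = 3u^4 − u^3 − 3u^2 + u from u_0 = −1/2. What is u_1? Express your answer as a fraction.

g'(u) = 12u^3 − 3u^2 − 6u + 1.
g(−1/2) = −15/16, g'(−1/2) = 7/4, so u_1 = (−1/2) − (−15/16)/(7/4) = 1/28.

1/28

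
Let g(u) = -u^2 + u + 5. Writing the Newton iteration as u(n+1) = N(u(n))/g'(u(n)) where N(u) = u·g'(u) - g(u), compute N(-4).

g'(u) = -2u + 1.
N(u) = u·g'(u) - g(u) = u·(-2u + 1) - (-u^2 + u + 5) = -u^2 - 5.
N(-4) = -21.

-21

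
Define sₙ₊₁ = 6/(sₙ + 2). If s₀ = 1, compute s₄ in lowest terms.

21/13

s₁ = 6/(1 + 2) = 2.
s₂ = 6/(2 + 2) = 3/2.
s₃ = 6/(3/2 + 2) = 12/7.
s₄ = 6/(12/7 + 2) = 21/13.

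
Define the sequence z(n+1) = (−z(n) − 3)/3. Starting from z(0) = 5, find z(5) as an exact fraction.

z(1) = (−5 − 3)/3 = −8/3.
z(2) = (−(−8/3) − 3)/3 = −1/9.
z(3) = (−(−1/9) − 3)/3 = −26/27.
z(4) = (−(−26/27) − 3)/3 = −55/81.
z(5) = (−(−55/81) − 3)/3 = −188/243.

−188/243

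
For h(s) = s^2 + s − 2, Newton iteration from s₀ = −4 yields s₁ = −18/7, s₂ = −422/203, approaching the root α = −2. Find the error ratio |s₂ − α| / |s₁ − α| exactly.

4/29

s₁ − α = −18/7 − (−2) = −18/7 + 2 = −4/7, so |s₁ − α| = 4/7.
s₂ − α = −422/203 − (−2) = −422/203 + 2 = −16/203, so |s₂ − α| = 16/203.
Ratio = (16/203) / (4/7) = 4/29.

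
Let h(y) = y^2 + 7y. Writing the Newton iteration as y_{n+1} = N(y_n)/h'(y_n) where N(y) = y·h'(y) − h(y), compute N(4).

16

h'(y) = 2y + 7.
N(y) = y·h'(y) − h(y) = y·(2y + 7) − (y^2 + 7y) = y^2.
N(4) = 16.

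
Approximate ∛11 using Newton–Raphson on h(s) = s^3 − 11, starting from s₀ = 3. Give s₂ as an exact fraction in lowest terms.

h'(s) = 3s^2.
h(3) = 16, h'(3) = 27, so s₁ = 3 − 16/27 = 65/27.
h(65/27) = 58112/19683, h'(65/27) = 4225/243, so s₂ = (65/27) − (58112/19683)/(4225/243) = 765763/342225.

765763/342225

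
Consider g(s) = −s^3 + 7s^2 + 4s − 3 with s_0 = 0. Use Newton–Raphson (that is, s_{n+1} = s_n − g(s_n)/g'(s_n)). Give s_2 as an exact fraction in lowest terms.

g'(s) = −3s^2 + 14s + 4.
g(0) = −3, g'(0) = 4, so s_1 = 0 − (−3)/4 = 3/4.
g(3/4) = 225/64, g'(3/4) = 205/16, so s_2 = (3/4) − (225/64)/(205/16) = 39/82.

39/82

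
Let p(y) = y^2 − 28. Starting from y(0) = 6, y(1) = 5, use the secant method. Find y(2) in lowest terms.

p(6) = 8, p(5) = −3. y(2) = 5 − (−3)·(5 − 6)/((−3) − 8) = 58/11.

58/11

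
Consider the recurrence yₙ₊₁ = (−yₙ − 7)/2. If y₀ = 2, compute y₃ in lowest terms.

y₁ = (−2 − 7)/2 = −9/2.
y₂ = (−(−9/2) − 7)/2 = −5/4.
y₃ = (−(−5/4) − 7)/2 = −23/8.

−23/8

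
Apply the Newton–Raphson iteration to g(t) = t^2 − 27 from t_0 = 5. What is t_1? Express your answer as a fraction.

26/5

g'(t) = 2t.
g(5) = −2, g'(5) = 10, so t_1 = 5 − (−2)/10 = 26/5.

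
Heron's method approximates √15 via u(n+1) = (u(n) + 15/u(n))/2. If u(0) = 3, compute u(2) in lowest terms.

u(1) = (3 + 15/3)/2 = 4.
u(2) = (4 + 15/4)/2 = 31/8.

31/8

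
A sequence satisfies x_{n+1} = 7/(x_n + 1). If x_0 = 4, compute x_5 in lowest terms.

x_1 = 7/(4 + 1) = 7/5.
x_2 = 7/(7/5 + 1) = 35/12.
x_3 = 7/(35/12 + 1) = 84/47.
x_4 = 7/(84/47 + 1) = 329/131.
x_5 = 7/(329/131 + 1) = 917/460.

917/460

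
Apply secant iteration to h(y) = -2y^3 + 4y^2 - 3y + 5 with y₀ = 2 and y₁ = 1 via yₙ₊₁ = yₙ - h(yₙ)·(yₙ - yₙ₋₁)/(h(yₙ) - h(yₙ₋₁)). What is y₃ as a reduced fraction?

197/97

h(2) = -1, h(1) = 4. y₂ = 1 - 4·(1 - 2)/(4 - (-1)) = 9/5.
h(1) = 4, h(9/5) = 112/125. y₃ = (9/5) - (112/125)·((9/5) - 1)/((112/125) - 4) = 197/97.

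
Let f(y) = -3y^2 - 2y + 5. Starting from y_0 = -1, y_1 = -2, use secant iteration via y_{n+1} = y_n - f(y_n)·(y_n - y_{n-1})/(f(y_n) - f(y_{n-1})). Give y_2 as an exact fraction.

f(-1) = 4, f(-2) = -3. y_2 = (-2) - (-3)·((-2) - (-1))/((-3) - 4) = -11/7.

-11/7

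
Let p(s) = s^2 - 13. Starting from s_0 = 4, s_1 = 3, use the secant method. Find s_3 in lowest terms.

p(4) = 3, p(3) = -4. s_2 = 3 - (-4)·(3 - 4)/((-4) - 3) = 25/7.
p(3) = -4, p(25/7) = -12/49. s_3 = (25/7) - (-12/49)·((25/7) - 3)/((-12/49) - (-4)) = 83/23.

83/23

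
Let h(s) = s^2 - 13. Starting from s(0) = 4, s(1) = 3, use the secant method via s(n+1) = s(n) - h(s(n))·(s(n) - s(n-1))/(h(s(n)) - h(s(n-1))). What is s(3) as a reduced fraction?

83/23

h(4) = 3, h(3) = -4. s(2) = 3 - (-4)·(3 - 4)/((-4) - 3) = 25/7.
h(3) = -4, h(25/7) = -12/49. s(3) = (25/7) - (-12/49)·((25/7) - 3)/((-12/49) - (-4)) = 83/23.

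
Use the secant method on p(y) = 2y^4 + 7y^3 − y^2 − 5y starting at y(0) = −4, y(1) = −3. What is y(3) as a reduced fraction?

p(−4) = 68, p(−3) = −21. y(2) = (−3) − (−21)·((−3) − (−4))/((−21) − 68) = −288/89.
p(−3) = −21, p(−288/89) = −764574048/62742241. y(3) = (−288/89) − (−764574048/62742241)·((−288/89) − (−3))/((−764574048/62742241) − (−21)) = −93806208/26333953.

−93806208/26333953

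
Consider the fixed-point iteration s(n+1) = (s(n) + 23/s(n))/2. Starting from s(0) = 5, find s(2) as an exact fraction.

1151/240

s(1) = (5 + 23/5)/2 = 24/5.
s(2) = (24/5 + 23/(24/5))/2 = 1151/240.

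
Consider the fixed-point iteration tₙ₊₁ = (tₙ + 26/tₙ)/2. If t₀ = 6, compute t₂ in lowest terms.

1897/372

t₁ = (6 + 26/6)/2 = 31/6.
t₂ = (31/6 + 26/(31/6))/2 = 1897/372.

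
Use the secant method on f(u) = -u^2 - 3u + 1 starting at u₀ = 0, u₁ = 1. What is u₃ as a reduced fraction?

5/17

f(0) = 1, f(1) = -3. u₂ = 1 - (-3)·(1 - 0)/((-3) - 1) = 1/4.
f(1) = -3, f(1/4) = 3/16. u₃ = (1/4) - (3/16)·((1/4) - 1)/((3/16) - (-3)) = 5/17.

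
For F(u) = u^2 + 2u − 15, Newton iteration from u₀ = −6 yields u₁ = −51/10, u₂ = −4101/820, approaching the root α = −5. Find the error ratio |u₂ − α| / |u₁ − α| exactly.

1/82

u₁ − α = −51/10 − (−5) = −51/10 + 5 = −1/10, so |u₁ − α| = 1/10.
u₂ − α = −4101/820 − (−5) = −4101/820 + 5 = −1/820, so |u₂ − α| = 1/820.
Ratio = (1/820) / (1/10) = 1/82.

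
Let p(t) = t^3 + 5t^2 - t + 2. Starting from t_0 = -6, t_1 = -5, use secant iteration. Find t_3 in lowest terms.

-490/93

p(-6) = -28, p(-5) = 7. t_2 = (-5) - 7·((-5) - (-6))/(7 - (-28)) = -26/5.
p(-5) = 7, p(-26/5) = 224/125. t_3 = (-26/5) - (224/125)·((-26/5) - (-5))/((224/125) - 7) = -490/93.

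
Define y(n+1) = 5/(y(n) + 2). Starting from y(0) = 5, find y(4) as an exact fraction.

y(1) = 5/(5 + 2) = 5/7.
y(2) = 5/(5/7 + 2) = 35/19.
y(3) = 5/(35/19 + 2) = 95/73.
y(4) = 5/(95/73 + 2) = 365/241.

365/241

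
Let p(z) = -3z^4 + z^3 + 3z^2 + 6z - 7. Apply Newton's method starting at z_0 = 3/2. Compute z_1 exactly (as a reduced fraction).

p'(z) = -12z^3 + 3z^2 + 6z + 6.
p(3/2) = -49/16, p'(3/2) = -75/4, so z_1 = (3/2) - (-49/16)/(-75/4) = 401/300.

401/300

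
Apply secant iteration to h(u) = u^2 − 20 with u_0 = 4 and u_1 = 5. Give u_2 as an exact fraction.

h(4) = −4, h(5) = 5. u_2 = 5 − 5·(5 − 4)/(5 − (−4)) = 40/9.

40/9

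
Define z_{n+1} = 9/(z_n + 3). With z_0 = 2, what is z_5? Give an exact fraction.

63/34

z_1 = 9/(2 + 3) = 9/5.
z_2 = 9/(9/5 + 3) = 15/8.
z_3 = 9/(15/8 + 3) = 24/13.
z_4 = 9/(24/13 + 3) = 13/7.
z_5 = 9/(13/7 + 3) = 63/34.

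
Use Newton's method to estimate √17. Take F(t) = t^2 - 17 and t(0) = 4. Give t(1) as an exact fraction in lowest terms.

F'(t) = 2t.
F(4) = -1, F'(4) = 8, so t(1) = 4 - (-1)/8 = 33/8.

33/8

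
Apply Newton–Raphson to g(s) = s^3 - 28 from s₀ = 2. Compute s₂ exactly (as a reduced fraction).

g'(s) = 3s^2.
g(2) = -20, g'(2) = 12, so s₁ = 2 - (-20)/12 = 11/3.
g(11/3) = 575/27, g'(11/3) = 121/3, so s₂ = (11/3) - (575/27)/(121/3) = 3418/1089.

3418/1089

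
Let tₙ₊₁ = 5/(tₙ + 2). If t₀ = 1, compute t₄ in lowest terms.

185/129

t₁ = 5/(1 + 2) = 5/3.
t₂ = 5/(5/3 + 2) = 15/11.
t₃ = 5/(15/11 + 2) = 55/37.
t₄ = 5/(55/37 + 2) = 185/129.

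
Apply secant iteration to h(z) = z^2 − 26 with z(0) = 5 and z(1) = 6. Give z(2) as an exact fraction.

h(5) = −1, h(6) = 10. z(2) = 6 − 10·(6 − 5)/(10 − (−1)) = 56/11.

56/11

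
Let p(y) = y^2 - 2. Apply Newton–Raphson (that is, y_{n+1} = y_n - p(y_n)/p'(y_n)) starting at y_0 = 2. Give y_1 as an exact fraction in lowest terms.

p'(y) = 2y.
p(2) = 2, p'(2) = 4, so y_1 = 2 - 2/4 = 3/2.

3/2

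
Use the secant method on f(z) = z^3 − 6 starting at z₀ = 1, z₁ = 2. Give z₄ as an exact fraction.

f(1) = −5, f(2) = 2. z₂ = 2 − 2·(2 − 1)/(2 − (−5)) = 12/7.
f(2) = 2, f(12/7) = −330/343. z₃ = (12/7) − (−330/343)·((12/7) − 2)/((−330/343) − 2) = 459/254.
f(12/7) = −330/343, f(459/254) = −1619805/16387064. z₄ = (459/254) − (−1619805/16387064)·((459/254) − (12/7))/((−1619805/16387064) − (−330/343)) = 17817764/9802299.

17817764/9802299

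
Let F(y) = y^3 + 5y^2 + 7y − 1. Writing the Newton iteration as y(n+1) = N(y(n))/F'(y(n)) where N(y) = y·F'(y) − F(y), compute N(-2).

5

F'(y) = 3y^2 + 10y + 7.
N(y) = y·F'(y) − F(y) = y·(3y^2 + 10y + 7) − (y^3 + 5y^2 + 7y − 1) = 2y^3 + 5y^2 + 1.
N(-2) = 5.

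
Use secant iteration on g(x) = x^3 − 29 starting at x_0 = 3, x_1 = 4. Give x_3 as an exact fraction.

g(3) = −2, g(4) = 35. x_2 = 4 − 35·(4 − 3)/(35 − (−2)) = 113/37.
g(4) = 35, g(113/37) = −26040/50653. x_3 = (113/37) − (−26040/50653)·((113/37) − 4)/((−26040/50653) − 35) = 157673/51397.

157673/51397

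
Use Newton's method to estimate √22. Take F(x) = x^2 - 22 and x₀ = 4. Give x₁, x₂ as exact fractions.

F'(x) = 2x.
F(4) = -6, F'(4) = 8, so x₁ = 4 - (-6)/8 = 19/4.
F(19/4) = 9/16, F'(19/4) = 19/2, so x₂ = (19/4) - (9/16)/(19/2) = 713/152.

x₁ = 19/4, x₂ = 713/152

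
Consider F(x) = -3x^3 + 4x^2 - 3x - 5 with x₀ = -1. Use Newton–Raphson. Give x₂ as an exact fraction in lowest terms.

F'(x) = -9x^2 + 8x - 3.
F(-1) = 5, F'(-1) = -20, so x₁ = (-1) - 5/(-20) = -3/4.
F(-3/4) = 49/64, F'(-3/4) = -225/16, so x₂ = (-3/4) - (49/64)/(-225/16) = -313/450.

-313/450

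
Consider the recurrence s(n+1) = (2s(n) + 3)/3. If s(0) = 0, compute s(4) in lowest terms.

s(1) = (2·0 + 3)/3 = 1.
s(2) = (2·1 + 3)/3 = 5/3.
s(3) = (2·(5/3) + 3)/3 = 19/9.
s(4) = (2·(19/9) + 3)/3 = 65/27.

65/27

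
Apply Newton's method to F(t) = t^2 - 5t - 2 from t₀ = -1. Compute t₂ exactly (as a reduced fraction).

F'(t) = 2t - 5.
F(-1) = 4, F'(-1) = -7, so t₁ = (-1) - 4/(-7) = -3/7.
F(-3/7) = 16/49, F'(-3/7) = -41/7, so t₂ = (-3/7) - (16/49)/(-41/7) = -107/287.

-107/287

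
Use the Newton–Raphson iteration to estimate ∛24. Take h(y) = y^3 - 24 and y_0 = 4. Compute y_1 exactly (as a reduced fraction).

19/6

h'(y) = 3y^2.
h(4) = 40, h'(4) = 48, so y_1 = 4 - 40/48 = 19/6.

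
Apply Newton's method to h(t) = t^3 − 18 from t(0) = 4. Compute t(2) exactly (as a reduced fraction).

513433/191844

h'(t) = 3t^2.
h(4) = 46, h'(4) = 48, so t(1) = 4 − 46/48 = 73/24.
h(73/24) = 140185/13824, h'(73/24) = 5329/192, so t(2) = (73/24) − (140185/13824)/(5329/192) = 513433/191844.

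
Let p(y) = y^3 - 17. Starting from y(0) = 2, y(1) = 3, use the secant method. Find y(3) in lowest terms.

p(2) = -9, p(3) = 10. y(2) = 3 - 10·(3 - 2)/(10 - (-9)) = 47/19.
p(3) = 10, p(47/19) = -12780/6859. y(3) = (47/19) - (-12780/6859)·((47/19) - 3)/((-12780/6859) - 10) = 20801/8137.

20801/8137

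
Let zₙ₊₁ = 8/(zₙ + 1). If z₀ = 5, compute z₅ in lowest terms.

z₁ = 8/(5 + 1) = 4/3.
z₂ = 8/(4/3 + 1) = 24/7.
z₃ = 8/(24/7 + 1) = 56/31.
z₄ = 8/(56/31 + 1) = 248/87.
z₅ = 8/(248/87 + 1) = 696/335.

696/335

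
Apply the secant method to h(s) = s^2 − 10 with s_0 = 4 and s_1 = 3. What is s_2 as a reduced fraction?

22/7

h(4) = 6, h(3) = −1. s_2 = 3 − (−1)·(3 − 4)/((−1) − 6) = 22/7.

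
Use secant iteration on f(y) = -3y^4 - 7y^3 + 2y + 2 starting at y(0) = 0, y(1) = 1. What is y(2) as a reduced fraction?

1/4

f(0) = 2, f(1) = -6. y(2) = 1 - (-6)·(1 - 0)/((-6) - 2) = 1/4.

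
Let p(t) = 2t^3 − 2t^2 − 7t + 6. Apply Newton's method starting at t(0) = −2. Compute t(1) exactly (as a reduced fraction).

−46/25

p'(t) = 6t^2 − 4t − 7.
p(−2) = −4, p'(−2) = 25, so t(1) = (−2) − (−4)/25 = −46/25.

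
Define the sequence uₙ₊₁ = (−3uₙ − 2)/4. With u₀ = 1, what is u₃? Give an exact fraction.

−53/64

u₁ = (−3·1 − 2)/4 = −5/4.
u₂ = (−3·(−5/4) − 2)/4 = 7/16.
u₃ = (−3·(7/16) − 2)/4 = −53/64.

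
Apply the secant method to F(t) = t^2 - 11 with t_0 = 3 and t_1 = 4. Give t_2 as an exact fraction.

23/7

F(3) = -2, F(4) = 5. t_2 = 4 - 5·(4 - 3)/(5 - (-2)) = 23/7.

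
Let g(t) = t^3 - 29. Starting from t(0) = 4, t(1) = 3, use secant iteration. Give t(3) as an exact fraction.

115637/37633

g(4) = 35, g(3) = -2. t(2) = 3 - (-2)·(3 - 4)/((-2) - 35) = 113/37.
g(3) = -2, g(113/37) = -26040/50653. t(3) = (113/37) - (-26040/50653)·((113/37) - 3)/((-26040/50653) - (-2)) = 115637/37633.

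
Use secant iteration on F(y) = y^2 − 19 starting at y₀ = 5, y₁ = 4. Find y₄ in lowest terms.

F(5) = 6, F(4) = −3. y₂ = 4 − (−3)·(4 − 5)/((−3) − 6) = 13/3.
F(4) = −3, F(13/3) = −2/9. y₃ = (13/3) − (−2/9)·((13/3) − 4)/((−2/9) − (−3)) = 109/25.
F(13/3) = −2/9, F(109/25) = 6/625. y₄ = (109/25) − (6/625)·((109/25) − (13/3))/((6/625) − (−2/9)) = 1421/326.

1421/326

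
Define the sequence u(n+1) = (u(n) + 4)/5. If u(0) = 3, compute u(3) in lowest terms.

127/125

u(1) = (3 + 4)/5 = 7/5.
u(2) = ((7/5) + 4)/5 = 27/25.
u(3) = ((27/25) + 4)/5 = 127/125.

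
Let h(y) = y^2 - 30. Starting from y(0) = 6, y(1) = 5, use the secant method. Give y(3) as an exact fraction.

126/23

h(6) = 6, h(5) = -5. y(2) = 5 - (-5)·(5 - 6)/((-5) - 6) = 60/11.
h(5) = -5, h(60/11) = -30/121. y(3) = (60/11) - (-30/121)·((60/11) - 5)/((-30/121) - (-5)) = 126/23.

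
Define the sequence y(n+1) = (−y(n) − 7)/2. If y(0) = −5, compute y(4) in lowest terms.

−5/2

y(1) = (−(−5) − 7)/2 = −1.
y(2) = (−(−1) − 7)/2 = −3.
y(3) = (−(−3) − 7)/2 = −2.
y(4) = (−(−2) − 7)/2 = −5/2.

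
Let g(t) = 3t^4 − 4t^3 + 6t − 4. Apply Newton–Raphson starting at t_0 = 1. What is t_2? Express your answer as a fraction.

1603/1992

g'(t) = 12t^3 − 12t^2 + 6.
g(1) = 1, g'(1) = 6, so t_1 = 1 − 1/6 = 5/6.
g(5/6) = 19/144, g'(5/6) = 83/18, so t_2 = (5/6) − (19/144)/(83/18) = 1603/1992.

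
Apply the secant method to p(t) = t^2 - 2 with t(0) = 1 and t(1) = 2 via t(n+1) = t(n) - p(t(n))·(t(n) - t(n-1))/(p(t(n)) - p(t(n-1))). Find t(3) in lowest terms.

7/5

p(1) = -1, p(2) = 2. t(2) = 2 - 2·(2 - 1)/(2 - (-1)) = 4/3.
p(2) = 2, p(4/3) = -2/9. t(3) = (4/3) - (-2/9)·((4/3) - 2)/((-2/9) - 2) = 7/5.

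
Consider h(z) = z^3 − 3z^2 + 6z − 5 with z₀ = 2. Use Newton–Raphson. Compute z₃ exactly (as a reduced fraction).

119/90

h'(z) = 3z^2 − 6z + 6.
h(2) = 3, h'(2) = 6, so z₁ = 2 − 3/6 = 3/2.
h(3/2) = 5/8, h'(3/2) = 15/4, so z₂ = (3/2) − (5/8)/(15/4) = 4/3.
h(4/3) = 1/27, h'(4/3) = 10/3, so z₃ = (4/3) − (1/27)/(10/3) = 119/90.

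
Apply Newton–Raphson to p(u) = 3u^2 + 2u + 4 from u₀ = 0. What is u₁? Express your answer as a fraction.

p'(u) = 6u + 2.
p(0) = 4, p'(0) = 2, so u₁ = 0 - 4/2 = -2.

-2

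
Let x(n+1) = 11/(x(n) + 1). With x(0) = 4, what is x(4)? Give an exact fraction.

781/247

x(1) = 11/(4 + 1) = 11/5.
x(2) = 11/(11/5 + 1) = 55/16.
x(3) = 11/(55/16 + 1) = 176/71.
x(4) = 11/(176/71 + 1) = 781/247.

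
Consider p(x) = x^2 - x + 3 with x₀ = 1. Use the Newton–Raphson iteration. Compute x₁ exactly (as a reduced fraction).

-2

p'(x) = 2x - 1.
p(1) = 3, p'(1) = 1, so x₁ = 1 - 3/1 = -2.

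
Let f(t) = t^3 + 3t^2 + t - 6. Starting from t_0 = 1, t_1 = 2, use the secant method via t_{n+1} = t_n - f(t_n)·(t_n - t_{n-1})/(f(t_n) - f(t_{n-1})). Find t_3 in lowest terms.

f(1) = -1, f(2) = 16. t_2 = 2 - 16·(2 - 1)/(16 - (-1)) = 18/17.
f(2) = 16, f(18/17) = -1920/4913. t_3 = (18/17) - (-1920/4913)·((18/17) - 2)/((-1920/4913) - 16) = 5442/5033.

5442/5033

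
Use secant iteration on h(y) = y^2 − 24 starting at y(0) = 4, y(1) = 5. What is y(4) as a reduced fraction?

h(4) = −8, h(5) = 1. y(2) = 5 − 1·(5 − 4)/(1 − (−8)) = 44/9.
h(5) = 1, h(44/9) = −8/81. y(3) = (44/9) − (−8/81)·((44/9) − 5)/((−8/81) − 1) = 436/89.
h(44/9) = −8/81, h(436/89) = −8/7921. y(4) = (436/89) − (−8/7921)·((436/89) − (44/9))/((−8/7921) − (−8/81)) = 4801/980.

4801/980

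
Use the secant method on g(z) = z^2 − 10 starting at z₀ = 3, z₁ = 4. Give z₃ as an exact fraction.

79/25

g(3) = −1, g(4) = 6. z₂ = 4 − 6·(4 − 3)/(6 − (−1)) = 22/7.
g(4) = 6, g(22/7) = −6/49. z₃ = (22/7) − (−6/49)·((22/7) − 4)/((−6/49) − 6) = 79/25.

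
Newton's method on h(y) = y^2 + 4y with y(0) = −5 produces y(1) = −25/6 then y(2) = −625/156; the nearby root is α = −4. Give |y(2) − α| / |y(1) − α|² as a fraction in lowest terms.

3/13

y(1) − α = −25/6 − (−4) = −25/6 + 4 = −1/6, so |y(1) − α| = 1/6.
y(2) − α = −625/156 − (−4) = −625/156 + 4 = −1/156, so |y(2) − α| = 1/156.
|y(1) − α|² = 1/36.
Ratio = (1/156) / (1/36) = 3/13.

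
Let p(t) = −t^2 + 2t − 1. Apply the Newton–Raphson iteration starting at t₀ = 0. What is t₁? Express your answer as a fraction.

1/2

p'(t) = −2t + 2.
p(0) = −1, p'(0) = 2, so t₁ = 0 − (−1)/2 = 1/2.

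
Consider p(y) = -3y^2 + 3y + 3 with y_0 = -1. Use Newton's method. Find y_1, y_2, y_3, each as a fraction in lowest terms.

y_1 = -2/3, y_2 = -13/21, y_3 = -610/987

p'(y) = -6y + 3.
p(-1) = -3, p'(-1) = 9, so y_1 = (-1) - (-3)/9 = -2/3.
p(-2/3) = -1/3, p'(-2/3) = 7, so y_2 = (-2/3) - (-1/3)/7 = -13/21.
p(-13/21) = -1/147, p'(-13/21) = 47/7, so y_3 = (-13/21) - (-1/147)/(47/7) = -610/987.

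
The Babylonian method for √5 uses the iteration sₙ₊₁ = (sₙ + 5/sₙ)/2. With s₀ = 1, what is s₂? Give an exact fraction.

7/3

s₁ = (1 + 5/1)/2 = 3.
s₂ = (3 + 5/3)/2 = 7/3.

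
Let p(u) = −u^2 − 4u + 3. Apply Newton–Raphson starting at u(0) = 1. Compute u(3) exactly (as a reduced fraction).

7873/12192

p'(u) = −2u − 4.
p(1) = −2, p'(1) = −6, so u(1) = 1 − (−2)/(−6) = 2/3.
p(2/3) = −1/9, p'(2/3) = −16/3, so u(2) = (2/3) − (−1/9)/(−16/3) = 31/48.
p(31/48) = −1/2304, p'(31/48) = −127/24, so u(3) = (31/48) − (−1/2304)/(−127/24) = 7873/12192.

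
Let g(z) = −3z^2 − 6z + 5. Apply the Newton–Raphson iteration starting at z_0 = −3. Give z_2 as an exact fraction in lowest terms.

g'(z) = −6z − 6.
g(−3) = −4, g'(−3) = 12, so z_1 = (−3) − (−4)/12 = −8/3.
g(−8/3) = −1/3, g'(−8/3) = 10, so z_2 = (−8/3) − (−1/3)/10 = −79/30.

−79/30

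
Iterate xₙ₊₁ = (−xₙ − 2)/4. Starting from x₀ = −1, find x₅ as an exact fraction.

x₁ = (−(−1) − 2)/4 = −1/4.
x₂ = (−(−1/4) − 2)/4 = −7/16.
x₃ = (−(−7/16) − 2)/4 = −25/64.
x₄ = (−(−25/64) − 2)/4 = −103/256.
x₅ = (−(−103/256) − 2)/4 = −409/1024.

−409/1024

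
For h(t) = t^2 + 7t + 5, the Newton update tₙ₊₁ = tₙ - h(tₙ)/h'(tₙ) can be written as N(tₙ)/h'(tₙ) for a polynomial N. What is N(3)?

4

h'(t) = 2t + 7.
N(t) = t·h'(t) - h(t) = t·(2t + 7) - (t^2 + 7t + 5) = t^2 - 5.
N(3) = 4.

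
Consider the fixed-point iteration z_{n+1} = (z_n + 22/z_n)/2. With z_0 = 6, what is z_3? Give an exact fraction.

5330977/1136568

z_1 = (6 + 22/6)/2 = 29/6.
z_2 = (29/6 + 22/(29/6))/2 = 1633/348.
z_3 = (1633/348 + 22/(1633/348))/2 = 5330977/1136568.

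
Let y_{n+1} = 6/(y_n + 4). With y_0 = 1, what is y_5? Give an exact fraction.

1038/893

y_1 = 6/(1 + 4) = 6/5.
y_2 = 6/(6/5 + 4) = 15/13.
y_3 = 6/(15/13 + 4) = 78/67.
y_4 = 6/(78/67 + 4) = 201/173.
y_5 = 6/(201/173 + 4) = 1038/893.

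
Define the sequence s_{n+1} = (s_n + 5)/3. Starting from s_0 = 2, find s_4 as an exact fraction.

202/81

s_1 = (2 + 5)/3 = 7/3.
s_2 = ((7/3) + 5)/3 = 22/9.
s_3 = ((22/9) + 5)/3 = 67/27.
s_4 = ((67/27) + 5)/3 = 202/81.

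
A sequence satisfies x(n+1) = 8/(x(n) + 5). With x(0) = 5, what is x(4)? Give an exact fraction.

x(1) = 8/(5 + 5) = 4/5.
x(2) = 8/(4/5 + 5) = 40/29.
x(3) = 8/(40/29 + 5) = 232/185.
x(4) = 8/(232/185 + 5) = 1480/1157.

1480/1157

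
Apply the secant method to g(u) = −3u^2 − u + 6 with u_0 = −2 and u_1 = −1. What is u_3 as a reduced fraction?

g(−2) = −4, g(−1) = 4. u_2 = (−1) − 4·((−1) − (−2))/(4 − (−4)) = −3/2.
g(−1) = 4, g(−3/2) = 3/4. u_3 = (−3/2) − (3/4)·((−3/2) − (−1))/((3/4) − 4) = −21/13.

−21/13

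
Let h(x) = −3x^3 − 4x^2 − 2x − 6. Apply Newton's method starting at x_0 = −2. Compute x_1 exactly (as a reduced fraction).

−19/11

h'(x) = −9x^2 − 8x − 2.
h(−2) = 6, h'(−2) = −22, so x_1 = (−2) − 6/(−22) = −19/11.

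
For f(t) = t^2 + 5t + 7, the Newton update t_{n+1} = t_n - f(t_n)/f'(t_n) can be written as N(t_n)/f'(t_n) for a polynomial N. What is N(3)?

f'(t) = 2t + 5.
N(t) = t·f'(t) - f(t) = t·(2t + 5) - (t^2 + 5t + 7) = t^2 - 7.
N(3) = 2.

2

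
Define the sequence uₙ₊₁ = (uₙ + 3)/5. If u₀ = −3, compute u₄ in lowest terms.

u₁ = ((−3) + 3)/5 = 0.
u₂ = (0 + 3)/5 = 3/5.
u₃ = ((3/5) + 3)/5 = 18/25.
u₄ = ((18/25) + 3)/5 = 93/125.

93/125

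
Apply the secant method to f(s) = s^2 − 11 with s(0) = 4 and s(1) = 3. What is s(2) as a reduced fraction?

f(4) = 5, f(3) = −2. s(2) = 3 − (−2)·(3 − 4)/((−2) − 5) = 23/7.

23/7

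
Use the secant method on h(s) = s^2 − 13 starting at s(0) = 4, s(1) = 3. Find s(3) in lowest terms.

h(4) = 3, h(3) = −4. s(2) = 3 − (−4)·(3 − 4)/((−4) − 3) = 25/7.
h(3) = −4, h(25/7) = −12/49. s(3) = (25/7) − (−12/49)·((25/7) − 3)/((−12/49) − (−4)) = 83/23.

83/23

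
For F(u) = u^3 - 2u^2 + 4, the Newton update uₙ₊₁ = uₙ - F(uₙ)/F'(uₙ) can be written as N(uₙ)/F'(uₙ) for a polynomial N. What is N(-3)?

F'(u) = 3u^2 - 4u.
N(u) = u·F'(u) - F(u) = u·(3u^2 - 4u) - (u^3 - 2u^2 + 4) = 2u^3 - 2u^2 - 4.
N(-3) = -76.

-76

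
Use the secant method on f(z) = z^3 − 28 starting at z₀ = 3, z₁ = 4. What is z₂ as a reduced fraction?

112/37

f(3) = −1, f(4) = 36. z₂ = 4 − 36·(4 − 3)/(36 − (−1)) = 112/37.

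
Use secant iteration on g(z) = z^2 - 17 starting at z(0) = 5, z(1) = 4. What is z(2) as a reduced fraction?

g(5) = 8, g(4) = -1. z(2) = 4 - (-1)·(4 - 5)/((-1) - 8) = 37/9.

37/9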